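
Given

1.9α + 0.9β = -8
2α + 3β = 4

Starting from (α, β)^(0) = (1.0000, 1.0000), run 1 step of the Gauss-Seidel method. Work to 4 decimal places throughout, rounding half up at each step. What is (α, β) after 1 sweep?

Iteration 1:
  α = (-8 - (0.9)·1.0000) / (1.9) = -4.6842
  β = (4 - (2)·-4.6842) / (3) = 4.4561

(-4.6842, 4.4561)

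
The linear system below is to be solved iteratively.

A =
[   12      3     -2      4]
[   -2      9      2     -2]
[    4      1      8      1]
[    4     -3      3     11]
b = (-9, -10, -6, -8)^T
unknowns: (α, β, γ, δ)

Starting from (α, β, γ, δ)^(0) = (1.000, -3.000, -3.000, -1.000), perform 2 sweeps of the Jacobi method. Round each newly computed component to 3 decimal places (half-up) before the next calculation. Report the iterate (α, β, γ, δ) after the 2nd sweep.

Iteration 1:
  α = (-9 - (3)·-3.000 - (-2)·-3.000 - (4)·-1.000) / (12) = -0.167
  β = (-10 - (-2)·1.000 - (2)·-3.000 - (-2)·-1.000) / (9) = -0.444
  γ = (-6 - (4)·1.000 - (1)·-3.000 - (1)·-1.000) / (8) = -0.750
  δ = (-8 - (4)·1.000 - (-3)·-3.000 - (3)·-3.000) / (11) = -1.091
Iteration 2:
  α = (-9 - (3)·-0.444 - (-2)·-0.750 - (4)·-1.091) / (12) = -0.400
  β = (-10 - (-2)·-0.167 - (2)·-0.750 - (-2)·-1.091) / (9) = -1.224
  γ = (-6 - (4)·-0.167 - (1)·-0.444 - (1)·-1.091) / (8) = -0.475
  δ = (-8 - (4)·-0.167 - (-3)·-0.444 - (3)·-0.750) / (11) = -0.583

(-0.400, -1.224, -0.475, -0.583)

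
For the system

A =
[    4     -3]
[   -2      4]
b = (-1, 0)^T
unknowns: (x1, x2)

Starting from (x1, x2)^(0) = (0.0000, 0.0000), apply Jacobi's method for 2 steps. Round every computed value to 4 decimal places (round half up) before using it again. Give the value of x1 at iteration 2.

Iteration 1:
  x1 = (-1 - (-3)·0.0000) / (4) = -0.2500
  x2 = (0 - (-2)·0.0000) / (4) = 0.0000
Iteration 2:
  x1 = (-1 - (-3)·0.0000) / (4) = -0.2500
  x2 = (0 - (-2)·-0.2500) / (4) = -0.1250

-0.2500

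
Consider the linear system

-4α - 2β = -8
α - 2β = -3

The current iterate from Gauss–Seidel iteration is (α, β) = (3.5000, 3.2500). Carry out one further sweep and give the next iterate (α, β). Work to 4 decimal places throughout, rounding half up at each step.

(0.3750, 1.6875)

One sweep:
  α = (-8 - (-2)·3.2500) / (-4) = 0.3750
  β = (-3 - (1)·0.3750) / (-2) = 1.6875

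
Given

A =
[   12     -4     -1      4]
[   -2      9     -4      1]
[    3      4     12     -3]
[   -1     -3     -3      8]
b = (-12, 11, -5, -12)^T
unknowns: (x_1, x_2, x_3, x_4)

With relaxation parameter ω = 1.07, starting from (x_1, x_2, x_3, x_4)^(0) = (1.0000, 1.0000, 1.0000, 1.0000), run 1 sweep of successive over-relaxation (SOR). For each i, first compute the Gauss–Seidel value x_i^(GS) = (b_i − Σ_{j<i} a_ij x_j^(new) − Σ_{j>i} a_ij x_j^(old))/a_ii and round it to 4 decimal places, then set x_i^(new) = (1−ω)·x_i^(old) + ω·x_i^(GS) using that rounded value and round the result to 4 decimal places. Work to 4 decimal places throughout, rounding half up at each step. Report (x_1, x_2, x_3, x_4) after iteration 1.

(-1.0509, 1.3445, -0.4467, -1.4553)

Iteration 1:
  x_1: GS value = (-12 - (-4)·1.0000 - (-1)·1.0000 - (4)·1.0000) / (12) = -0.9167;  x_1 ← (1−ω)·1.0000 + ω·-0.9167 = -1.0509
  x_2: GS value = (11 - (-2)·-1.0509 - (-4)·1.0000 - (1)·1.0000) / (9) = 1.3220;  x_2 ← (1−ω)·1.0000 + ω·1.3220 = 1.3445
  x_3: GS value = (-5 - (3)·-1.0509 - (4)·1.3445 - (-3)·1.0000) / (12) = -0.3521;  x_3 ← (1−ω)·1.0000 + ω·-0.3521 = -0.4467
  x_4: GS value = (-12 - (-1)·-1.0509 - (-3)·1.3445 - (-3)·-0.4467) / (8) = -1.2947;  x_4 ← (1−ω)·1.0000 + ω·-1.2947 = -1.4553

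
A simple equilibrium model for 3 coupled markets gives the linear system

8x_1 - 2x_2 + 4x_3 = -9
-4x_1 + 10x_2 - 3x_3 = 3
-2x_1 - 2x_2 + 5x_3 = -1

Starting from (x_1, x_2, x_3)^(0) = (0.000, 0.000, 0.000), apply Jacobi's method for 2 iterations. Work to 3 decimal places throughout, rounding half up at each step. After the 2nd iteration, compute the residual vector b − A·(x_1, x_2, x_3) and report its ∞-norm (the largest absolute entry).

Iteration 1:
  x_1 = (-9 - (-2)·0.000 - (4)·0.000) / (8) = -1.125
  x_2 = (3 - (-4)·0.000 - (-3)·0.000) / (10) = 0.300
  x_3 = (-1 - (-2)·0.000 - (-2)·0.000) / (5) = -0.200
Iteration 2:
  x_1 = (-9 - (-2)·0.300 - (4)·-0.200) / (8) = -0.950
  x_2 = (3 - (-4)·-1.125 - (-3)·-0.200) / (10) = -0.210
  x_3 = (-1 - (-2)·-1.125 - (-2)·0.300) / (5) = -0.530
Residual b − A·x = (0.300, -0.290, -0.670); ∞-norm = 0.670

0.670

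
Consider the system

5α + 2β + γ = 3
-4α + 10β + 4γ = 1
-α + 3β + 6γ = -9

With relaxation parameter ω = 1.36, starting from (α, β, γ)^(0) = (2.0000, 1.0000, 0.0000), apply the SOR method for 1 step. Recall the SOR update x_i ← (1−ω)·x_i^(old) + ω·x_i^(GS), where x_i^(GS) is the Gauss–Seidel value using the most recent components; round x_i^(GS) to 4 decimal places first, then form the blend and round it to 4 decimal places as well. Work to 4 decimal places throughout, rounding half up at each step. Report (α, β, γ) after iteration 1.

Iteration 1:
  α: GS value = (3 - (2)·1.0000 - (1)·0.0000) / (5) = 0.2000;  α ← (1−ω)·2.0000 + ω·0.2000 = -0.4480
  β: GS value = (1 - (-4)·-0.4480 - (4)·0.0000) / (10) = -0.0792;  β ← (1−ω)·1.0000 + ω·-0.0792 = -0.4677
  γ: GS value = (-9 - (-1)·-0.4480 - (3)·-0.4677) / (6) = -1.3408;  γ ← (1−ω)·0.0000 + ω·-1.3408 = -1.8235

(-0.4480, -0.4677, -1.8235)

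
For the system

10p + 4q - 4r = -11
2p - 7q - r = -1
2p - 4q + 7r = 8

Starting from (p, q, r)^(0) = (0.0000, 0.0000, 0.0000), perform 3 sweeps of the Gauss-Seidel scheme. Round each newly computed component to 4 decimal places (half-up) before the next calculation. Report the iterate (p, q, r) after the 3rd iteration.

(-0.5544, -0.1832, 1.1966)

Iteration 1:
  p = (-11 - (4)·0.0000 - (-4)·0.0000) / (10) = -1.1000
  q = (-1 - (2)·-1.1000 - (-1)·0.0000) / (-7) = -0.1714
  r = (8 - (2)·-1.1000 - (-4)·-0.1714) / (7) = 1.3592
Iteration 2:
  p = (-11 - (4)·-0.1714 - (-4)·1.3592) / (10) = -0.4878
  q = (-1 - (2)·-0.4878 - (-1)·1.3592) / (-7) = -0.1907
  r = (8 - (2)·-0.4878 - (-4)·-0.1907) / (7) = 1.1733
Iteration 3:
  p = (-11 - (4)·-0.1907 - (-4)·1.1733) / (10) = -0.5544
  q = (-1 - (2)·-0.5544 - (-1)·1.1733) / (-7) = -0.1832
  r = (8 - (2)·-0.5544 - (-4)·-0.1832) / (7) = 1.1966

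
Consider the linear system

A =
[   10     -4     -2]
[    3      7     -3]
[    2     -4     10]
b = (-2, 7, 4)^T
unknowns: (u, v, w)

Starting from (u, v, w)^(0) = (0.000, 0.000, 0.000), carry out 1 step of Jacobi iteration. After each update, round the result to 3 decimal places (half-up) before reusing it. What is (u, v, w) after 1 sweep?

Iteration 1:
  u = (-2 - (-4)·0.000 - (-2)·0.000) / (10) = -0.200
  v = (7 - (3)·0.000 - (-3)·0.000) / (7) = 1.000
  w = (4 - (2)·0.000 - (-4)·0.000) / (10) = 0.400

(-0.200, 1.000, 0.400)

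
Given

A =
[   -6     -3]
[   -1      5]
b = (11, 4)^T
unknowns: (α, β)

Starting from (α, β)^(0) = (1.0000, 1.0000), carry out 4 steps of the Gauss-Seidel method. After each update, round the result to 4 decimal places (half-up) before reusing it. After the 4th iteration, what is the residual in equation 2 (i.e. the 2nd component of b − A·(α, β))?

0.0000

Iteration 1:
  α = (11 - (-3)·1.0000) / (-6) = -2.3333
  β = (4 - (-1)·-2.3333) / (5) = 0.3333
Iteration 2:
  α = (11 - (-3)·0.3333) / (-6) = -2.0000
  β = (4 - (-1)·-2.0000) / (5) = 0.4000
Iteration 3:
  α = (11 - (-3)·0.4000) / (-6) = -2.0333
  β = (4 - (-1)·-2.0333) / (5) = 0.3933
Iteration 4:
  α = (11 - (-3)·0.3933) / (-6) = -2.0300
  β = (4 - (-1)·-2.0300) / (5) = 0.3940
Residual b − A·x = (0.0020, 0.0000)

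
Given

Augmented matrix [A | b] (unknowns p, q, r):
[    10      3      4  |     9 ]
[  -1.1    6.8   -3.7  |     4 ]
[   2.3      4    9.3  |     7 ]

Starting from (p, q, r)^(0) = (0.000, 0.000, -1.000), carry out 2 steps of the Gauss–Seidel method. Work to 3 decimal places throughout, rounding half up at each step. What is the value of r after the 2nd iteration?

Iteration 1:
  p = (9 - (3)·0.000 - (4)·-1.000) / (10) = 1.300
  q = (4 - (-1.1)·1.300 - (-3.7)·-1.000) / (6.8) = 0.254
  r = (7 - (2.3)·1.300 - (4)·0.254) / (9.3) = 0.322
Iteration 2:
  p = (9 - (3)·0.254 - (4)·0.322) / (10) = 0.695
  q = (4 - (-1.1)·0.695 - (-3.7)·0.322) / (6.8) = 0.876
  r = (7 - (2.3)·0.695 - (4)·0.876) / (9.3) = 0.204

0.204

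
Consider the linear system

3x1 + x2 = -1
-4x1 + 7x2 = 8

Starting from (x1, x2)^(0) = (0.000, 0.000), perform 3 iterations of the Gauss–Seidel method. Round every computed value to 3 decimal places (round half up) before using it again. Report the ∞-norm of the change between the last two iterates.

0.061

Iteration 1:
  x1 = (-1 - (1)·0.000) / (3) = -0.333
  x2 = (8 - (-4)·-0.333) / (7) = 0.953
Iteration 2:
  x1 = (-1 - (1)·0.953) / (3) = -0.651
  x2 = (8 - (-4)·-0.651) / (7) = 0.771
Iteration 3:
  x1 = (-1 - (1)·0.771) / (3) = -0.590
  x2 = (8 - (-4)·-0.590) / (7) = 0.806
Change: (0.061, 0.035) → max |·| = 0.061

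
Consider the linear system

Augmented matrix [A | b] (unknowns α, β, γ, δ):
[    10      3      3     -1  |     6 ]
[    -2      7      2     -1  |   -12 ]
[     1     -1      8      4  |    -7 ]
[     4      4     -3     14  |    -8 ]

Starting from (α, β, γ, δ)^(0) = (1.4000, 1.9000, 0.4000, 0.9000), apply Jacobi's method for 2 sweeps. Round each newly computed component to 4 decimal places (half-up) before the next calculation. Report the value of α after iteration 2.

Iteration 1:
  α = (6 - (3)·1.9000 - (3)·0.4000 - (-1)·0.9000) / (10) = 0.0000
  β = (-12 - (-2)·1.4000 - (2)·0.4000 - (-1)·0.9000) / (7) = -1.3000
  γ = (-7 - (1)·1.4000 - (-1)·1.9000 - (4)·0.9000) / (8) = -1.2625
  δ = (-8 - (4)·1.4000 - (4)·1.9000 - (-3)·0.4000) / (14) = -1.4286
Iteration 2:
  α = (6 - (3)·-1.3000 - (3)·-1.2625 - (-1)·-1.4286) / (10) = 1.2259
  β = (-12 - (-2)·0.0000 - (2)·-1.2625 - (-1)·-1.4286) / (7) = -1.5577
  γ = (-7 - (1)·0.0000 - (-1)·-1.3000 - (4)·-1.4286) / (8) = -0.3232
  δ = (-8 - (4)·0.0000 - (4)·-1.3000 - (-3)·-1.2625) / (14) = -0.4705

1.2259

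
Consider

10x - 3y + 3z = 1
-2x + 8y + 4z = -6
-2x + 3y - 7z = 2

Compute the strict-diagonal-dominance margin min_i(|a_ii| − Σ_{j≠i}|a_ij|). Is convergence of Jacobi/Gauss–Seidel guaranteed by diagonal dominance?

2

row 1: |10| − (3+3) = 4
row 2: |8| − (2+4) = 2
row 3: |-7| − (2+3) = 2
minimum over rows = 2 → strictly diagonally dominant (convergence guaranteed)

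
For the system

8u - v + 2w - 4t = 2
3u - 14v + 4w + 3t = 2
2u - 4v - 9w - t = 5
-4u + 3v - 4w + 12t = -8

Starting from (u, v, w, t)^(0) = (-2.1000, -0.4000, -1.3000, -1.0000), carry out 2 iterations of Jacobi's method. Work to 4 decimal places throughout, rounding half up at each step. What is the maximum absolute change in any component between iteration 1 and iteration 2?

Iteration 1:
  u = (2 - (-1)·-0.4000 - (2)·-1.3000 - (-4)·-1.0000) / (8) = 0.0250
  v = (2 - (3)·-2.1000 - (4)·-1.3000 - (3)·-1.0000) / (-14) = -1.1786
  w = (5 - (2)·-2.1000 - (-4)·-0.4000 - (-1)·-1.0000) / (-9) = -0.7333
  t = (-8 - (-4)·-2.1000 - (3)·-0.4000 - (-4)·-1.3000) / (12) = -1.7000
Iteration 2:
  u = (2 - (-1)·-1.1786 - (2)·-0.7333 - (-4)·-1.7000) / (8) = -0.5640
  v = (2 - (3)·0.0250 - (4)·-0.7333 - (3)·-1.7000) / (-14) = -0.7113
  w = (5 - (2)·0.0250 - (-4)·-1.1786 - (-1)·-1.7000) / (-9) = 0.1627
  t = (-8 - (-4)·0.0250 - (3)·-1.1786 - (-4)·-0.7333) / (12) = -0.6081
Change: (-0.5890, 0.4673, 0.8960, 1.0919) → max |·| = 1.0919

1.0919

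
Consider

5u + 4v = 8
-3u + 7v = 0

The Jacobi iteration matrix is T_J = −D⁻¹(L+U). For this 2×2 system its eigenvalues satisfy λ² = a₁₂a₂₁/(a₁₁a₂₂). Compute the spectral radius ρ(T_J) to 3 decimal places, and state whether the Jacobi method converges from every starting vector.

0.586

a₁₂a₂₁/(a₁₁a₂₂) = (4)·(-3) / ((5)·(7)) = -0.342857
ρ = √|-0.342857| = √0.342857 = 0.586
ρ < 1, so Jacobi converges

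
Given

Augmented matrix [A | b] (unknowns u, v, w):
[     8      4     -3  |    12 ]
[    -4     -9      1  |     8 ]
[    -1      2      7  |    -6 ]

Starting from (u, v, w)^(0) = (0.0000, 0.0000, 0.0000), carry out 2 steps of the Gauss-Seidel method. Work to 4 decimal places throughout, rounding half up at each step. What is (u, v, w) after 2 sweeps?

(2.2034, -1.8902, -0.0023)

Iteration 1:
  u = (12 - (4)·0.0000 - (-3)·0.0000) / (8) = 1.5000
  v = (8 - (-4)·1.5000 - (1)·0.0000) / (-9) = -1.5556
  w = (-6 - (-1)·1.5000 - (2)·-1.5556) / (7) = -0.1984
Iteration 2:
  u = (12 - (4)·-1.5556 - (-3)·-0.1984) / (8) = 2.2034
  v = (8 - (-4)·2.2034 - (1)·-0.1984) / (-9) = -1.8902
  w = (-6 - (-1)·2.2034 - (2)·-1.8902) / (7) = -0.0023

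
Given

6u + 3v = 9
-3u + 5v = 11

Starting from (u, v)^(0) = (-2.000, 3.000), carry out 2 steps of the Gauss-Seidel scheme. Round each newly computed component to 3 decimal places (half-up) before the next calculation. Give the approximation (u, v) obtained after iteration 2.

Iteration 1:
  u = (9 - (3)·3.000) / (6) = 0.000
  v = (11 - (-3)·0.000) / (5) = 2.200
Iteration 2:
  u = (9 - (3)·2.200) / (6) = 0.400
  v = (11 - (-3)·0.400) / (5) = 2.440

(0.400, 2.440)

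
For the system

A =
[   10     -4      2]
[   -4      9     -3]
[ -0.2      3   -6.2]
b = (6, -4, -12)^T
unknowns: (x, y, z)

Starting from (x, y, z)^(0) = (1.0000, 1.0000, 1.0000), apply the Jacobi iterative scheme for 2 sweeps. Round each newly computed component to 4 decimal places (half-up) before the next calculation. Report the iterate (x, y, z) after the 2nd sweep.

(0.2559, 0.7068, 2.0710)

Iteration 1:
  x = (6 - (-4)·1.0000 - (2)·1.0000) / (10) = 0.8000
  y = (-4 - (-4)·1.0000 - (-3)·1.0000) / (9) = 0.3333
  z = (-12 - (-0.2)·1.0000 - (3)·1.0000) / (-6.2) = 2.3871
Iteration 2:
  x = (6 - (-4)·0.3333 - (2)·2.3871) / (10) = 0.2559
  y = (-4 - (-4)·0.8000 - (-3)·2.3871) / (9) = 0.7068
  z = (-12 - (-0.2)·0.8000 - (3)·0.3333) / (-6.2) = 2.0710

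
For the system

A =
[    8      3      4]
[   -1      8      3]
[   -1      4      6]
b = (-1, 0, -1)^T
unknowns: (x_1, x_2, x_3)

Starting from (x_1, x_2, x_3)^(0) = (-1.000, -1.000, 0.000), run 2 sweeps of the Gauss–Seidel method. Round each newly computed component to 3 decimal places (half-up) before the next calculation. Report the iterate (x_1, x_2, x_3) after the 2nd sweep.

Iteration 1:
  x_1 = (-1 - (3)·-1.000 - (4)·0.000) / (8) = 0.250
  x_2 = (0 - (-1)·0.250 - (3)·0.000) / (8) = 0.031
  x_3 = (-1 - (-1)·0.250 - (4)·0.031) / (6) = -0.146
Iteration 2:
  x_1 = (-1 - (3)·0.031 - (4)·-0.146) / (8) = -0.064
  x_2 = (0 - (-1)·-0.064 - (3)·-0.146) / (8) = 0.047
  x_3 = (-1 - (-1)·-0.064 - (4)·0.047) / (6) = -0.209

(-0.064, 0.047, -0.209)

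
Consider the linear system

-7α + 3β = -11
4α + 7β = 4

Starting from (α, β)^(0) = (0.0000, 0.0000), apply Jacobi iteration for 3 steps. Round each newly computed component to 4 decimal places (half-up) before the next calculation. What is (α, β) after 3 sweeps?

(1.4315, -0.4665)

Iteration 1:
  α = (-11 - (3)·0.0000) / (-7) = 1.5714
  β = (4 - (4)·0.0000) / (7) = 0.5714
Iteration 2:
  α = (-11 - (3)·0.5714) / (-7) = 1.8163
  β = (4 - (4)·1.5714) / (7) = -0.3265
Iteration 3:
  α = (-11 - (3)·-0.3265) / (-7) = 1.4315
  β = (4 - (4)·1.8163) / (7) = -0.4665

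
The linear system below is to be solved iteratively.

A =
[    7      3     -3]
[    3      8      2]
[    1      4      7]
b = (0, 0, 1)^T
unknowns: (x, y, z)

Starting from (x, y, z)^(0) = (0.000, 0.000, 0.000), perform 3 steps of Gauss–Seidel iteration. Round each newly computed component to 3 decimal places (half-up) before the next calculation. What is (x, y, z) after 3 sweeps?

(0.097, -0.078, 0.174)

Iteration 1:
  x = (0 - (3)·0.000 - (-3)·0.000) / (7) = 0.000
  y = (0 - (3)·0.000 - (2)·0.000) / (8) = 0.000
  z = (1 - (1)·0.000 - (4)·0.000) / (7) = 0.143
Iteration 2:
  x = (0 - (3)·0.000 - (-3)·0.143) / (7) = 0.061
  y = (0 - (3)·0.061 - (2)·0.143) / (8) = -0.059
  z = (1 - (1)·0.061 - (4)·-0.059) / (7) = 0.168
Iteration 3:
  x = (0 - (3)·-0.059 - (-3)·0.168) / (7) = 0.097
  y = (0 - (3)·0.097 - (2)·0.168) / (8) = -0.078
  z = (1 - (1)·0.097 - (4)·-0.078) / (7) = 0.174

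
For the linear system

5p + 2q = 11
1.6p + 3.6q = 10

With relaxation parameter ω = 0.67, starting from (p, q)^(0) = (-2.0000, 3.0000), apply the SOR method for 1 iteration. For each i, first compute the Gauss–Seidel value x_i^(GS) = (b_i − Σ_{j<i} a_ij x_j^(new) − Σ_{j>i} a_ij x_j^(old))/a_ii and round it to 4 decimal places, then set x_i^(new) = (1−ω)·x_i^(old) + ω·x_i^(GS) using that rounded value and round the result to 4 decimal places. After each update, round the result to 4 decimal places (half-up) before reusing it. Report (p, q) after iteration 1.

(0.0100, 2.8481)

Iteration 1:
  p: GS value = (11 - (2)·3.0000) / (5) = 1.0000;  p ← (1−ω)·-2.0000 + ω·1.0000 = 0.0100
  q: GS value = (10 - (1.6)·0.0100) / (3.6) = 2.7733;  q ← (1−ω)·3.0000 + ω·2.7733 = 2.8481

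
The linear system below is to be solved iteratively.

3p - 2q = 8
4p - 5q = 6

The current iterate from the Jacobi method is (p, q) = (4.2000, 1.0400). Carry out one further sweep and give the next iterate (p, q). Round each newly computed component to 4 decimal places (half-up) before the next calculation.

(3.3600, 2.1600)

One sweep:
  p = (8 - (-2)·1.0400) / (3) = 3.3600
  q = (6 - (4)·4.2000) / (-5) = 2.1600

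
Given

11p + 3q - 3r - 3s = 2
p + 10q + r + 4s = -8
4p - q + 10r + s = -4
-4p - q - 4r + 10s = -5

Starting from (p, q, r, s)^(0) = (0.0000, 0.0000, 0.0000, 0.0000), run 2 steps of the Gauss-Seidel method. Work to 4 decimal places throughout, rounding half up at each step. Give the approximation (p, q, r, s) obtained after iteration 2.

Iteration 1:
  p = (2 - (3)·0.0000 - (-3)·0.0000 - (-3)·0.0000) / (11) = 0.1818
  q = (-8 - (1)·0.1818 - (1)·0.0000 - (4)·0.0000) / (10) = -0.8182
  r = (-4 - (4)·0.1818 - (-1)·-0.8182 - (1)·0.0000) / (10) = -0.5545
  s = (-5 - (-4)·0.1818 - (-1)·-0.8182 - (-4)·-0.5545) / (10) = -0.7309
Iteration 2:
  p = (2 - (3)·-0.8182 - (-3)·-0.5545 - (-3)·-0.7309) / (11) = 0.0544
  q = (-8 - (1)·0.0544 - (1)·-0.5545 - (4)·-0.7309) / (10) = -0.4576
  r = (-4 - (4)·0.0544 - (-1)·-0.4576 - (1)·-0.7309) / (10) = -0.3944
  s = (-5 - (-4)·0.0544 - (-1)·-0.4576 - (-4)·-0.3944) / (10) = -0.6818

(0.0544, -0.4576, -0.3944, -0.6818)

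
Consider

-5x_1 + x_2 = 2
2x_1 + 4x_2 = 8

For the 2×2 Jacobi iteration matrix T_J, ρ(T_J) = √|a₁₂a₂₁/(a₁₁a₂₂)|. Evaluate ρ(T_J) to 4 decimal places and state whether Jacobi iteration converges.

a₁₂a₂₁/(a₁₁a₂₂) = (1)·(2) / ((-5)·(4)) = -0.100000
ρ = √|-0.100000| = √0.100000 = 0.3162
ρ < 1, so Jacobi converges

0.3162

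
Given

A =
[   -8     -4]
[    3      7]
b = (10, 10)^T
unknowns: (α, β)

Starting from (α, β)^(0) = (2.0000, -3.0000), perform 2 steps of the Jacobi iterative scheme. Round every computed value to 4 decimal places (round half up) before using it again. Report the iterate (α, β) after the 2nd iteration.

Iteration 1:
  α = (10 - (-4)·-3.0000) / (-8) = 0.2500
  β = (10 - (3)·2.0000) / (7) = 0.5714
Iteration 2:
  α = (10 - (-4)·0.5714) / (-8) = -1.5357
  β = (10 - (3)·0.2500) / (7) = 1.3214

(-1.5357, 1.3214)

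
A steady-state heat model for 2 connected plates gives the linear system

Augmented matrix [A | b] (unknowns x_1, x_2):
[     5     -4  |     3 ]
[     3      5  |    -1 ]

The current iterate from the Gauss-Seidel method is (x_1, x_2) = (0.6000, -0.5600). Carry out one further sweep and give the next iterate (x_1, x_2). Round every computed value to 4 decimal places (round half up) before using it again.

One sweep:
  x_1 = (3 - (-4)·-0.5600) / (5) = 0.1520
  x_2 = (-1 - (3)·0.1520) / (5) = -0.2912

(0.1520, -0.2912)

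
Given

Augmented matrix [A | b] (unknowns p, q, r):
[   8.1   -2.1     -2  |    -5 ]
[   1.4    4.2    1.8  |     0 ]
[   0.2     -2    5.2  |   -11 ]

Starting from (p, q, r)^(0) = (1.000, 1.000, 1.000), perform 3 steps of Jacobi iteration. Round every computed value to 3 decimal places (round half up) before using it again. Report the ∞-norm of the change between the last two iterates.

Iteration 1:
  p = (-5 - (-2.1)·1.000 - (-2)·1.000) / (8.1) = -0.111
  q = (0 - (1.4)·1.000 - (1.8)·1.000) / (4.2) = -0.762
  r = (-11 - (0.2)·1.000 - (-2)·1.000) / (5.2) = -1.769
Iteration 2:
  p = (-5 - (-2.1)·-0.762 - (-2)·-1.769) / (8.1) = -1.252
  q = (0 - (1.4)·-0.111 - (1.8)·-1.769) / (4.2) = 0.795
  r = (-11 - (0.2)·-0.111 - (-2)·-0.762) / (5.2) = -2.404
Iteration 3:
  p = (-5 - (-2.1)·0.795 - (-2)·-2.404) / (8.1) = -1.005
  q = (0 - (1.4)·-1.252 - (1.8)·-2.404) / (4.2) = 1.448
  r = (-11 - (0.2)·-1.252 - (-2)·0.795) / (5.2) = -1.761
Change: (0.247, 0.653, 0.643) → max |·| = 0.653

0.653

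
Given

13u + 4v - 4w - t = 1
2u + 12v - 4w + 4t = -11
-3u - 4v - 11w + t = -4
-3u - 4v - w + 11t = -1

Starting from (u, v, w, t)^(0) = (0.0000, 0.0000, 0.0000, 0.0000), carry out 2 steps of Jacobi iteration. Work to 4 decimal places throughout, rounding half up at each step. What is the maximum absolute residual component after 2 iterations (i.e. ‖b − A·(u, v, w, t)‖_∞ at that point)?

Iteration 1:
  u = (1 - (4)·0.0000 - (-4)·0.0000 - (-1)·0.0000) / (13) = 0.0769
  v = (-11 - (2)·0.0000 - (-4)·0.0000 - (4)·0.0000) / (12) = -0.9167
  w = (-4 - (-3)·0.0000 - (-4)·0.0000 - (1)·0.0000) / (-11) = 0.3636
  t = (-1 - (-3)·0.0000 - (-4)·0.0000 - (-1)·0.0000) / (11) = -0.0909
Iteration 2:
  u = (1 - (4)·-0.9167 - (-4)·0.3636 - (-1)·-0.0909) / (13) = 0.4639
  v = (-11 - (2)·0.0769 - (-4)·0.3636 - (4)·-0.0909) / (12) = -0.7780
  w = (-4 - (-3)·0.0769 - (-4)·-0.9167 - (1)·-0.0909) / (-11) = 0.6677
  t = (-1 - (-3)·0.0769 - (-4)·-0.9167 - (-1)·0.3636) / (11) = -0.3702
Residual b − A·x = (0.3819, 1.5598, 1.9946, 2.0196); ∞-norm = 2.0196

2.0196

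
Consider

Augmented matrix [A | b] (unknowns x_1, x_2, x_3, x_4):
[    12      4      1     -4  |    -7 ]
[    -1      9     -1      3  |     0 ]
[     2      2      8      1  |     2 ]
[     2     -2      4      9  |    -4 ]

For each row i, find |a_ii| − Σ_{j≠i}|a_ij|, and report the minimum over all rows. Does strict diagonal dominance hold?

row 1: |12| − (4+1+4) = 3
row 2: |9| − (1+1+3) = 4
row 3: |8| − (2+2+1) = 3
row 4: |9| − (2+2+4) = 1
minimum over rows = 1 → strictly diagonally dominant (convergence guaranteed)

1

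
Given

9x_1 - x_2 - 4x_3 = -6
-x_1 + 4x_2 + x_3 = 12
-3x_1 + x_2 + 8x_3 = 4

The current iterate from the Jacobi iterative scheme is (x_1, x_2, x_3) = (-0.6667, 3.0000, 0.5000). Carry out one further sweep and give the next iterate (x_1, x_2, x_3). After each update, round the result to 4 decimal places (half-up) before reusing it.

(-0.1111, 2.7083, -0.1250)

One sweep:
  x_1 = (-6 - (-1)·3.0000 - (-4)·0.5000) / (9) = -0.1111
  x_2 = (12 - (-1)·-0.6667 - (1)·0.5000) / (4) = 2.7083
  x_3 = (4 - (-3)·-0.6667 - (1)·3.0000) / (8) = -0.1250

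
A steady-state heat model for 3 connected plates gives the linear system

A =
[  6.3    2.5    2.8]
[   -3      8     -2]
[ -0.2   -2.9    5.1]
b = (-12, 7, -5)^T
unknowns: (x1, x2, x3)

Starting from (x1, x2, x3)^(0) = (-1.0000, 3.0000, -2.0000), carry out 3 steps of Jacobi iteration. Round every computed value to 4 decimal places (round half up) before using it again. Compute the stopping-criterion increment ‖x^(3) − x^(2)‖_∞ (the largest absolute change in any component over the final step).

0.6922

Iteration 1:
  x1 = (-12 - (2.5)·3.0000 - (2.8)·-2.0000) / (6.3) = -2.2063
  x2 = (7 - (-3)·-1.0000 - (-2)·-2.0000) / (8) = 0.0000
  x3 = (-5 - (-0.2)·-1.0000 - (-2.9)·3.0000) / (5.1) = 0.6863
Iteration 2:
  x1 = (-12 - (2.5)·0.0000 - (2.8)·0.6863) / (6.3) = -2.2098
  x2 = (7 - (-3)·-2.2063 - (-2)·0.6863) / (8) = 0.2192
  x3 = (-5 - (-0.2)·-2.2063 - (-2.9)·0.0000) / (5.1) = -1.0669
Iteration 3:
  x1 = (-12 - (2.5)·0.2192 - (2.8)·-1.0669) / (6.3) = -1.5176
  x2 = (7 - (-3)·-2.2098 - (-2)·-1.0669) / (8) = -0.2204
  x3 = (-5 - (-0.2)·-2.2098 - (-2.9)·0.2192) / (5.1) = -0.9424
Change: (0.6922, -0.4396, 0.1245) → max |·| = 0.6922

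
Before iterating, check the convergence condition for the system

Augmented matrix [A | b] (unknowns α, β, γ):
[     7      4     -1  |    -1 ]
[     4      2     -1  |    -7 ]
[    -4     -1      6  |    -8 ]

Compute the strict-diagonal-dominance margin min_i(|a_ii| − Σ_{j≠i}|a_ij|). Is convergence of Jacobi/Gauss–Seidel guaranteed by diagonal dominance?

-3

row 1: |7| − (4+1) = 2
row 2: |2| − (4+1) = -3
row 3: |6| − (4+1) = 1
minimum over rows = -3 → not strictly diagonally dominant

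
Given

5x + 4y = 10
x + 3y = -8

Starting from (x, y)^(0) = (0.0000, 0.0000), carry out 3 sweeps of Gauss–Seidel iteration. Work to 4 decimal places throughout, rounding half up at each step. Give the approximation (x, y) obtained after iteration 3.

(5.3778, -4.4593)

Iteration 1:
  x = (10 - (4)·0.0000) / (5) = 2.0000
  y = (-8 - (1)·2.0000) / (3) = -3.3333
Iteration 2:
  x = (10 - (4)·-3.3333) / (5) = 4.6666
  y = (-8 - (1)·4.6666) / (3) = -4.2222
Iteration 3:
  x = (10 - (4)·-4.2222) / (5) = 5.3778
  y = (-8 - (1)·5.3778) / (3) = -4.4593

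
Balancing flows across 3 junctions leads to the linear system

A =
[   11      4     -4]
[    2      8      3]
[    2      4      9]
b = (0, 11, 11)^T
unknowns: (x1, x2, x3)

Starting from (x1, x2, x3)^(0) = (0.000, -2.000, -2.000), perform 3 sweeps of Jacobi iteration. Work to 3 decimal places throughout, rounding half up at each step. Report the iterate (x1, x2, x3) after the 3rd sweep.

(-0.111, 1.272, 0.964)

Iteration 1:
  x1 = (0 - (4)·-2.000 - (-4)·-2.000) / (11) = 0.000
  x2 = (11 - (2)·0.000 - (3)·-2.000) / (8) = 2.125
  x3 = (11 - (2)·0.000 - (4)·-2.000) / (9) = 2.111
Iteration 2:
  x1 = (0 - (4)·2.125 - (-4)·2.111) / (11) = -0.005
  x2 = (11 - (2)·0.000 - (3)·2.111) / (8) = 0.583
  x3 = (11 - (2)·0.000 - (4)·2.125) / (9) = 0.278
Iteration 3:
  x1 = (0 - (4)·0.583 - (-4)·0.278) / (11) = -0.111
  x2 = (11 - (2)·-0.005 - (3)·0.278) / (8) = 1.272
  x3 = (11 - (2)·-0.005 - (4)·0.583) / (9) = 0.964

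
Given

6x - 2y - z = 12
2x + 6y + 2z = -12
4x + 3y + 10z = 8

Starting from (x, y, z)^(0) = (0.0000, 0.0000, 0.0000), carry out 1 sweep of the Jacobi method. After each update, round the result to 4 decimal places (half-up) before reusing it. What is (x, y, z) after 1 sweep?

Iteration 1:
  x = (12 - (-2)·0.0000 - (-1)·0.0000) / (6) = 2.0000
  y = (-12 - (2)·0.0000 - (2)·0.0000) / (6) = -2.0000
  z = (8 - (4)·0.0000 - (3)·0.0000) / (10) = 0.8000

(2.0000, -2.0000, 0.8000)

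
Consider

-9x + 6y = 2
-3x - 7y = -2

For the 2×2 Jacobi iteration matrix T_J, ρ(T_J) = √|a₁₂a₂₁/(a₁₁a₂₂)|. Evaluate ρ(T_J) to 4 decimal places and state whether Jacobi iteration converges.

0.5345

a₁₂a₂₁/(a₁₁a₂₂) = (6)·(-3) / ((-9)·(-7)) = -0.285714
ρ = √|-0.285714| = √0.285714 = 0.5345
ρ < 1, so Jacobi converges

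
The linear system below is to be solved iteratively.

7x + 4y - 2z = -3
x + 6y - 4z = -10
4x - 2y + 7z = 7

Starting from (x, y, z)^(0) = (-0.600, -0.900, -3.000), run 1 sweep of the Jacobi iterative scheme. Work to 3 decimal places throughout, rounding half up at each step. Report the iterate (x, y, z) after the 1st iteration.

Iteration 1:
  x = (-3 - (4)·-0.900 - (-2)·-3.000) / (7) = -0.771
  y = (-10 - (1)·-0.600 - (-4)·-3.000) / (6) = -3.567
  z = (7 - (4)·-0.600 - (-2)·-0.900) / (7) = 1.086

(-0.771, -3.567, 1.086)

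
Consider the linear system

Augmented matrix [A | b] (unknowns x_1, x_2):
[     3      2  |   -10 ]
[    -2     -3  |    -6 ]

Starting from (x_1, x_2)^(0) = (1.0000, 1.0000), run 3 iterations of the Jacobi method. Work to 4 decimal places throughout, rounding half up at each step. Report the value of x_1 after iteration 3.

Iteration 1:
  x_1 = (-10 - (2)·1.0000) / (3) = -4.0000
  x_2 = (-6 - (-2)·1.0000) / (-3) = 1.3333
Iteration 2:
  x_1 = (-10 - (2)·1.3333) / (3) = -4.2222
  x_2 = (-6 - (-2)·-4.0000) / (-3) = 4.6667
Iteration 3:
  x_1 = (-10 - (2)·4.6667) / (3) = -6.4445
  x_2 = (-6 - (-2)·-4.2222) / (-3) = 4.8148

-6.4445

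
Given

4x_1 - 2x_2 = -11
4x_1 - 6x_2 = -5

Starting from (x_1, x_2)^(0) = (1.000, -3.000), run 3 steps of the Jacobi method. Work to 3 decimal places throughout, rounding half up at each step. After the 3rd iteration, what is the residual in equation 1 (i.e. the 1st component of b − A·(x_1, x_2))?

Iteration 1:
  x_1 = (-11 - (-2)·-3.000) / (4) = -4.250
  x_2 = (-5 - (4)·1.000) / (-6) = 1.500
Iteration 2:
  x_1 = (-11 - (-2)·1.500) / (4) = -2.000
  x_2 = (-5 - (4)·-4.250) / (-6) = -2.000
Iteration 3:
  x_1 = (-11 - (-2)·-2.000) / (4) = -3.750
  x_2 = (-5 - (4)·-2.000) / (-6) = -0.500
Residual b − A·x = (3.000, 7.000)

3.000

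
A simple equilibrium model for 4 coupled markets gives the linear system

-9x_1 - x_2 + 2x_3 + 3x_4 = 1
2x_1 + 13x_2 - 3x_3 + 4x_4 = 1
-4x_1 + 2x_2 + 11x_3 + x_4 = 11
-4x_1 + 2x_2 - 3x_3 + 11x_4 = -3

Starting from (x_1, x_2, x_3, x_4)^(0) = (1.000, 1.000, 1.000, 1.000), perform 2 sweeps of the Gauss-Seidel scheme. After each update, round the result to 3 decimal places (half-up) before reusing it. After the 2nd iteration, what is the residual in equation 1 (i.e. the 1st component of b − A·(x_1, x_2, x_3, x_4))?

Iteration 1:
  x_1 = (1 - (-1)·1.000 - (2)·1.000 - (3)·1.000) / (-9) = 0.333
  x_2 = (1 - (2)·0.333 - (-3)·1.000 - (4)·1.000) / (13) = -0.051
  x_3 = (11 - (-4)·0.333 - (2)·-0.051 - (1)·1.000) / (11) = 1.039
  x_4 = (-3 - (-4)·0.333 - (2)·-0.051 - (-3)·1.039) / (11) = 0.141
Iteration 2:
  x_1 = (1 - (-1)·-0.051 - (2)·1.039 - (3)·0.141) / (-9) = 0.172
  x_2 = (1 - (2)·0.172 - (-3)·1.039 - (4)·0.141) / (13) = 0.247
  x_3 = (11 - (-4)·0.172 - (2)·0.247 - (1)·0.141) / (11) = 1.005
  x_4 = (-3 - (-4)·0.172 - (2)·0.247 - (-3)·1.005) / (11) = 0.019
Residual b − A·x = (0.728, 0.384, 0.120, 0.000)

0.728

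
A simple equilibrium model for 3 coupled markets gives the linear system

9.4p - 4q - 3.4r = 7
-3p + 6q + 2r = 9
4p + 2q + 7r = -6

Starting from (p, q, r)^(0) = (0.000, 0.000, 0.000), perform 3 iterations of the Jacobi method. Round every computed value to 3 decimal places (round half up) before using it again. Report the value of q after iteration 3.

Iteration 1:
  p = (7 - (-4)·0.000 - (-3.4)·0.000) / (9.4) = 0.745
  q = (9 - (-3)·0.000 - (2)·0.000) / (6) = 1.500
  r = (-6 - (4)·0.000 - (2)·0.000) / (7) = -0.857
Iteration 2:
  p = (7 - (-4)·1.500 - (-3.4)·-0.857) / (9.4) = 1.073
  q = (9 - (-3)·0.745 - (2)·-0.857) / (6) = 2.158
  r = (-6 - (4)·0.745 - (2)·1.500) / (7) = -1.711
Iteration 3:
  p = (7 - (-4)·2.158 - (-3.4)·-1.711) / (9.4) = 1.044
  q = (9 - (-3)·1.073 - (2)·-1.711) / (6) = 2.607
  r = (-6 - (4)·1.073 - (2)·2.158) / (7) = -2.087

2.607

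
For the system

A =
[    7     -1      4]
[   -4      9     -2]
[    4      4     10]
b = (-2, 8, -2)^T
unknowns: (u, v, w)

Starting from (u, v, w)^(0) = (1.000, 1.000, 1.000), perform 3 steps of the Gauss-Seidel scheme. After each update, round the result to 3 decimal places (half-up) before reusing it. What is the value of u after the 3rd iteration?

Iteration 1:
  u = (-2 - (-1)·1.000 - (4)·1.000) / (7) = -0.714
  v = (8 - (-4)·-0.714 - (-2)·1.000) / (9) = 0.794
  w = (-2 - (4)·-0.714 - (4)·0.794) / (10) = -0.232
Iteration 2:
  u = (-2 - (-1)·0.794 - (4)·-0.232) / (7) = -0.040
  v = (8 - (-4)·-0.040 - (-2)·-0.232) / (9) = 0.820
  w = (-2 - (4)·-0.040 - (4)·0.820) / (10) = -0.512
Iteration 3:
  u = (-2 - (-1)·0.820 - (4)·-0.512) / (7) = 0.124
  v = (8 - (-4)·0.124 - (-2)·-0.512) / (9) = 0.830
  w = (-2 - (4)·0.124 - (4)·0.830) / (10) = -0.582

0.124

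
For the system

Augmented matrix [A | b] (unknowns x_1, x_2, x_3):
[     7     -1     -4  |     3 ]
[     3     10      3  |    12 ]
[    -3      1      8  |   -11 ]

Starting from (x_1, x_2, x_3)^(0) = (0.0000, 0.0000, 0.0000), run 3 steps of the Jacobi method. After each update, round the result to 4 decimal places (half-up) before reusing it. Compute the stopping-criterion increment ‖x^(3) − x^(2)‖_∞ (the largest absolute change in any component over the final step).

Iteration 1:
  x_1 = (3 - (-1)·0.0000 - (-4)·0.0000) / (7) = 0.4286
  x_2 = (12 - (3)·0.0000 - (3)·0.0000) / (10) = 1.2000
  x_3 = (-11 - (-3)·0.0000 - (1)·0.0000) / (8) = -1.3750
Iteration 2:
  x_1 = (3 - (-1)·1.2000 - (-4)·-1.3750) / (7) = -0.1857
  x_2 = (12 - (3)·0.4286 - (3)·-1.3750) / (10) = 1.4839
  x_3 = (-11 - (-3)·0.4286 - (1)·1.2000) / (8) = -1.3643
Iteration 3:
  x_1 = (3 - (-1)·1.4839 - (-4)·-1.3643) / (7) = -0.1390
  x_2 = (12 - (3)·-0.1857 - (3)·-1.3643) / (10) = 1.6650
  x_3 = (-11 - (-3)·-0.1857 - (1)·1.4839) / (8) = -1.6301
Change: (0.0467, 0.1811, -0.2658) → max |·| = 0.2658

0.2658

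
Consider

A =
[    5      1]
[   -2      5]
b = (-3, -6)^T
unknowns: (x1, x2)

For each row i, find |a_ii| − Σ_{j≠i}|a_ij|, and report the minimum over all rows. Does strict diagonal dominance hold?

3

row 1: |5| − (1) = 4
row 2: |5| − (2) = 3
minimum over rows = 3 → strictly diagonally dominant (convergence guaranteed)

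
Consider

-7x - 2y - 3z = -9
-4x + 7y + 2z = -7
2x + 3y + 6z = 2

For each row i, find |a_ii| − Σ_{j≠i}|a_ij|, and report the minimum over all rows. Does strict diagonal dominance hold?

row 1: |-7| − (2+3) = 2
row 2: |7| − (4+2) = 1
row 3: |6| − (2+3) = 1
minimum over rows = 1 → strictly diagonally dominant (convergence guaranteed)

1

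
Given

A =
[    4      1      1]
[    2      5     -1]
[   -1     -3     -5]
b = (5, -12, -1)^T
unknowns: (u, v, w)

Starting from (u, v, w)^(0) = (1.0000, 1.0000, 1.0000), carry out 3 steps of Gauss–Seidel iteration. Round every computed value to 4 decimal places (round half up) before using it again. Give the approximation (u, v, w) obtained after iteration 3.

Iteration 1:
  u = (5 - (1)·1.0000 - (1)·1.0000) / (4) = 0.7500
  v = (-12 - (2)·0.7500 - (-1)·1.0000) / (5) = -2.5000
  w = (-1 - (-1)·0.7500 - (-3)·-2.5000) / (-5) = 1.5500
Iteration 2:
  u = (5 - (1)·-2.5000 - (1)·1.5500) / (4) = 1.4875
  v = (-12 - (2)·1.4875 - (-1)·1.5500) / (5) = -2.6850
  w = (-1 - (-1)·1.4875 - (-3)·-2.6850) / (-5) = 1.5135
Iteration 3:
  u = (5 - (1)·-2.6850 - (1)·1.5135) / (4) = 1.5429
  v = (-12 - (2)·1.5429 - (-1)·1.5135) / (5) = -2.7145
  w = (-1 - (-1)·1.5429 - (-3)·-2.7145) / (-5) = 1.5201

(1.5429, -2.7145, 1.5201)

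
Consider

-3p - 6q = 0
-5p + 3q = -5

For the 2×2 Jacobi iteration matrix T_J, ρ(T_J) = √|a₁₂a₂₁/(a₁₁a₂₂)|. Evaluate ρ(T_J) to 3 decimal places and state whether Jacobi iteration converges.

a₁₂a₂₁/(a₁₁a₂₂) = (-6)·(-5) / ((-3)·(3)) = -3.333333
ρ = √|-3.333333| = √3.333333 = 1.826
ρ > 1, so Jacobi diverges

1.826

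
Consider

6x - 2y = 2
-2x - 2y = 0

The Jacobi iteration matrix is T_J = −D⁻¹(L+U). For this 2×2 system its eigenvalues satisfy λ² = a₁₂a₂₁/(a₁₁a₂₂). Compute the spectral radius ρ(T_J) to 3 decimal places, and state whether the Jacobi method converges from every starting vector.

a₁₂a₂₁/(a₁₁a₂₂) = (-2)·(-2) / ((6)·(-2)) = -0.333333
ρ = √|-0.333333| = √0.333333 = 0.577
ρ < 1, so Jacobi converges

0.577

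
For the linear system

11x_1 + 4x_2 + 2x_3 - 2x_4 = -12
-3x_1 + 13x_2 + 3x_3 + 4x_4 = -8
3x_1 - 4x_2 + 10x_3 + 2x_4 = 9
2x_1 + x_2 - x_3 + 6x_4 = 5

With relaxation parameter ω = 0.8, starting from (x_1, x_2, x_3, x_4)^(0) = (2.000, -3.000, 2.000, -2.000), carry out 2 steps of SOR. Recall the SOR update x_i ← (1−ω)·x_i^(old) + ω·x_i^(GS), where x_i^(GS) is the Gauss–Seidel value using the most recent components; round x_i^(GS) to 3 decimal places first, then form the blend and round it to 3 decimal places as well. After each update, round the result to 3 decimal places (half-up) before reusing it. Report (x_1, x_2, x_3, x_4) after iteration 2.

(-0.699, -1.185, 0.644, 1.218)

Iteration 1:
  x_1: GS value = (-12 - (4)·-3.000 - (2)·2.000 - (-2)·-2.000) / (11) = -0.727;  x_1 ← (1−ω)·2.000 + ω·-0.727 = -0.182
  x_2: GS value = (-8 - (-3)·-0.182 - (3)·2.000 - (4)·-2.000) / (13) = -0.504;  x_2 ← (1−ω)·-3.000 + ω·-0.504 = -1.003
  x_3: GS value = (9 - (3)·-0.182 - (-4)·-1.003 - (2)·-2.000) / (10) = 0.953;  x_3 ← (1−ω)·2.000 + ω·0.953 = 1.162
  x_4: GS value = (5 - (2)·-0.182 - (1)·-1.003 - (-1)·1.162) / (6) = 1.255;  x_4 ← (1−ω)·-2.000 + ω·1.255 = 0.604
Iteration 2:
  x_1: GS value = (-12 - (4)·-1.003 - (2)·1.162 - (-2)·0.604) / (11) = -0.828;  x_1 ← (1−ω)·-0.182 + ω·-0.828 = -0.699
  x_2: GS value = (-8 - (-3)·-0.699 - (3)·1.162 - (4)·0.604) / (13) = -1.231;  x_2 ← (1−ω)·-1.003 + ω·-1.231 = -1.185
  x_3: GS value = (9 - (3)·-0.699 - (-4)·-1.185 - (2)·0.604) / (10) = 0.515;  x_3 ← (1−ω)·1.162 + ω·0.515 = 0.644
  x_4: GS value = (5 - (2)·-0.699 - (1)·-1.185 - (-1)·0.644) / (6) = 1.371;  x_4 ← (1−ω)·0.604 + ω·1.371 = 1.218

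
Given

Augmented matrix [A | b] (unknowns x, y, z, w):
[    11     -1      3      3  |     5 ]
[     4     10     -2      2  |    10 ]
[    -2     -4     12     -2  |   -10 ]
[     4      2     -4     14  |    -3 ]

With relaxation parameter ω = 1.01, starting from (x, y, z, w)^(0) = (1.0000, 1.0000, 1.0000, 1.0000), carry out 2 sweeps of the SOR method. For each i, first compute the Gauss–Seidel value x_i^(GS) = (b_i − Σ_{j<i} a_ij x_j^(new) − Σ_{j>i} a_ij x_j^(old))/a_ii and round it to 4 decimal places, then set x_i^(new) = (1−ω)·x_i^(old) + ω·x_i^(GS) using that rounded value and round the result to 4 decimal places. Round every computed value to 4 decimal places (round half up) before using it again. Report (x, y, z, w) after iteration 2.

(0.7760, 0.7110, -0.5471, -0.6962)

Iteration 1:
  x: GS value = (5 - (-1)·1.0000 - (3)·1.0000 - (3)·1.0000) / (11) = 0.0000;  x ← (1−ω)·1.0000 + ω·0.0000 = -0.0100
  y: GS value = (10 - (4)·-0.0100 - (-2)·1.0000 - (2)·1.0000) / (10) = 1.0040;  y ← (1−ω)·1.0000 + ω·1.0040 = 1.0040
  z: GS value = (-10 - (-2)·-0.0100 - (-4)·1.0040 - (-2)·1.0000) / (12) = -0.3337;  z ← (1−ω)·1.0000 + ω·-0.3337 = -0.3470
  w: GS value = (-3 - (4)·-0.0100 - (2)·1.0040 - (-4)·-0.3470) / (14) = -0.4540;  w ← (1−ω)·1.0000 + ω·-0.4540 = -0.4685
Iteration 2:
  x: GS value = (5 - (-1)·1.0040 - (3)·-0.3470 - (3)·-0.4685) / (11) = 0.7682;  x ← (1−ω)·-0.0100 + ω·0.7682 = 0.7760
  y: GS value = (10 - (4)·0.7760 - (-2)·-0.3470 - (2)·-0.4685) / (10) = 0.7139;  y ← (1−ω)·1.0040 + ω·0.7139 = 0.7110
  z: GS value = (-10 - (-2)·0.7760 - (-4)·0.7110 - (-2)·-0.4685) / (12) = -0.5451;  z ← (1−ω)·-0.3470 + ω·-0.5451 = -0.5471
  w: GS value = (-3 - (4)·0.7760 - (2)·0.7110 - (-4)·-0.5471) / (14) = -0.6939;  w ← (1−ω)·-0.4685 + ω·-0.6939 = -0.6962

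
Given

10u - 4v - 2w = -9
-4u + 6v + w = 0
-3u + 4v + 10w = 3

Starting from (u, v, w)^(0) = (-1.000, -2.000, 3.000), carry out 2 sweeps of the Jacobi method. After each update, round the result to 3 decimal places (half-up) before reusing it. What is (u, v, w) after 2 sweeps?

Iteration 1:
  u = (-9 - (-4)·-2.000 - (-2)·3.000) / (10) = -1.100
  v = (0 - (-4)·-1.000 - (1)·3.000) / (6) = -1.167
  w = (3 - (-3)·-1.000 - (4)·-2.000) / (10) = 0.800
Iteration 2:
  u = (-9 - (-4)·-1.167 - (-2)·0.800) / (10) = -1.207
  v = (0 - (-4)·-1.100 - (1)·0.800) / (6) = -0.867
  w = (3 - (-3)·-1.100 - (4)·-1.167) / (10) = 0.437

(-1.207, -0.867, 0.437)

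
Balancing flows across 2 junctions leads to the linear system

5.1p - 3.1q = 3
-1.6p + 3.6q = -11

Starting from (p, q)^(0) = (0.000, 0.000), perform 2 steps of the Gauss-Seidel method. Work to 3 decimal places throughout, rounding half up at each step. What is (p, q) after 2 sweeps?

(-1.110, -3.549)

Iteration 1:
  p = (3 - (-3.1)·0.000) / (5.1) = 0.588
  q = (-11 - (-1.6)·0.588) / (3.6) = -2.794
Iteration 2:
  p = (3 - (-3.1)·-2.794) / (5.1) = -1.110
  q = (-11 - (-1.6)·-1.110) / (3.6) = -3.549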